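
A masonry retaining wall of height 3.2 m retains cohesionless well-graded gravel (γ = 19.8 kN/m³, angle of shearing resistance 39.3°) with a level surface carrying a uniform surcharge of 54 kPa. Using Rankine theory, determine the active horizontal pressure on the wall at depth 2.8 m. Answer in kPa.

24.6 kPa

K_a = (1 − sin φ)/(1 + sin φ) = 0.2245.
σ_v = γz + q = 19.8 × 2.8 + 54 = 109.4 kPa.
σ_h = K_a σ_v = 0.2245 × 109.4 = 24.56 kPa.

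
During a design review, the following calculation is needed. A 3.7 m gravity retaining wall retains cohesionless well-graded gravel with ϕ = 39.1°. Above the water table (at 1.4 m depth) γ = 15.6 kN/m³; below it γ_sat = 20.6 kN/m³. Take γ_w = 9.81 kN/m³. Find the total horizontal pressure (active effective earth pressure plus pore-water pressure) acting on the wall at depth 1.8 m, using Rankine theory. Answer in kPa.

9.85 kPa

K_a = (1 − sin φ)/(1 + sin φ) = 0.2265.
γ' = 20.6 − 9.81 = 10.79 kN/m³.
Effective vertical stress at 1.8 m: σ'_v = 15.6×1.4 + 10.79×0.400 = 26.16 kPa.
σ'_h = K_a σ'_v = 0.2265 × 26.16 = 5.924 kPa; u = γ_w × 0.400 = 3.924 kPa.
Total σ_h = 5.924 + 3.924 = 9.848 kPa.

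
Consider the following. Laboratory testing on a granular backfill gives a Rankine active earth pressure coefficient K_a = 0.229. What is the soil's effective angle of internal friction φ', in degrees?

K_a = tan²(45° − φ/2) ⇒ 45° − φ/2 = arctan(√0.229) = 25.57°.
φ = 2(45° − 25.57°) = 38.85°.

38.9°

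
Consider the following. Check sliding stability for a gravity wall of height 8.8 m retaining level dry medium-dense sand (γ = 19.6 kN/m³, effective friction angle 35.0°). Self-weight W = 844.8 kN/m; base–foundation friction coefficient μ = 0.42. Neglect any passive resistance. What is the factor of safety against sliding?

K_a = tan²(45° − 35.0°/2) = 0.2710.
P_a = ½K_aγH² = 0.5×0.2710×19.6×8.8² = 205.7 kN/m, acting at H/3 = 2.933 m above the base.
FS_sliding = μW / P_a = 0.42×844.8 / 205.7 = 1.725.

1.73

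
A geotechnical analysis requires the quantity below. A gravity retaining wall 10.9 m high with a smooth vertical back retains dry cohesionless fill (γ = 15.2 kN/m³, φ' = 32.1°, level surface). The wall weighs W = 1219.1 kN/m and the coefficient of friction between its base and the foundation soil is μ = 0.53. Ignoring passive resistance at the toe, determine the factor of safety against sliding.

2.34

K_a = tan²(45° − 32.1°/2) = 0.3060.
P_a = ½K_aγH² = 0.5×0.3060×15.2×10.9² = 276.3 kN/m, acting at H/3 = 3.633 m above the base.
FS_sliding = μW / P_a = 0.53×1219.1 / 276.3 = 2.338.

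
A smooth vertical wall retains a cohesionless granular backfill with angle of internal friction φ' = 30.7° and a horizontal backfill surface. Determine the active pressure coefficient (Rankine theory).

0.324

K_a = (1 − sin φ)/(1 + sin φ) = (1 − sin 30.7°)/(1 + sin 30.7°) = 0.3240.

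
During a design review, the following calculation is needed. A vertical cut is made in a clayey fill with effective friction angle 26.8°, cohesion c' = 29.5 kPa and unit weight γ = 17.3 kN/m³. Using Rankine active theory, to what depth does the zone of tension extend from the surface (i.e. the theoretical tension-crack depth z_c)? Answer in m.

K_a = tan²(45° − 26.8°/2) = 0.3785; √K_a = 0.6152.
The active pressure is zero where K_a γ z = 2c√K_a, so z_c = 2c/(γ√K_a) = 2×29.5/(17.3×0.6152) = 5.544 m.

5.54 m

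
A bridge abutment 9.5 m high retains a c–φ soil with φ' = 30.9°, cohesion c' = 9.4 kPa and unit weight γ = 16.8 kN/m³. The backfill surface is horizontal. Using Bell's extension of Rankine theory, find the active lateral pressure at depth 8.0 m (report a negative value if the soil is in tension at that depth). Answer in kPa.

K_a = (1 − sin φ)/(1 + sin φ) = 0.3214.
σ_a = K_a γ z − 2c√K_a = 0.3214×16.8×8.0 − 2×9.4×0.5669 = 32.54 kPa.

32.5 kPa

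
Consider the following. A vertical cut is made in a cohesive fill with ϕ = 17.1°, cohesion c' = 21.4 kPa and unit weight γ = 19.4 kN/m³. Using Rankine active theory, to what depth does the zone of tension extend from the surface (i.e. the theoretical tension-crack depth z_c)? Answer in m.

K_a = tan²(45° − 17.1°/2) = 0.5455; √K_a = 0.7386.
The active pressure is zero where K_a γ z = 2c√K_a, so z_c = 2c/(γ√K_a) = 2×21.4/(19.4×0.7386) = 2.987 m.

2.99 m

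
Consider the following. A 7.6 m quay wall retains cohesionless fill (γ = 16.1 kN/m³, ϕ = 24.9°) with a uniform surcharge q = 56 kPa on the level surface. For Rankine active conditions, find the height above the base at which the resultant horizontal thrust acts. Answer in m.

K_a = 0.4074.
Triangular part P₁ = ½K_aγH² = 189.4 at H/3 = 2.533 m; rectangular part P₂ = K_a q H = 173.4 at H/2 = 3.800 m.
ȳ = (P₁·2.533 + P₂·3.800)/(P₁+P₂) = 3.139 m.

3.14 m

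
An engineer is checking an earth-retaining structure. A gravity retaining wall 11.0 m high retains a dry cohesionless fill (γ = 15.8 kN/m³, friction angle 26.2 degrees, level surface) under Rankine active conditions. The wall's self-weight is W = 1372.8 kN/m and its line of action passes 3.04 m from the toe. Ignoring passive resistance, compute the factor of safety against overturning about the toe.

K_a = tan²(45° − 26.2°/2) = 0.3874.
P_a = ½K_aγH² = 0.5×0.3874×15.8×11.0² = 370.4 kN/m, acting at H/3 = 3.667 m above the base.
Overturning moment M_o = P_a × H/3 = 370.4 × 3.667 = 1358.
Resisting moment M_r = W × 3.04 = 1372.8 × 3.04 = 4173.
FS_overturning = M_r/M_o = 4173/1358 = 3.073.

3.07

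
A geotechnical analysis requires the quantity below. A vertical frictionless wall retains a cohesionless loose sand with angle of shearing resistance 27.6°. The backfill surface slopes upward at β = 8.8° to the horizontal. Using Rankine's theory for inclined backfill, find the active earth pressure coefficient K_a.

K_a = cos β · (cos β − √(cos²β − cos²φ)) / (cos β + √(cos²β − cos²φ)).
cos β = 0.9882, cos φ = 0.8862, √(cos²β − cos²φ) = 0.4373.
K_a = 0.9882 × (0.9882 − 0.4373)/(0.9882 + 0.4373) = 0.3819.

0.382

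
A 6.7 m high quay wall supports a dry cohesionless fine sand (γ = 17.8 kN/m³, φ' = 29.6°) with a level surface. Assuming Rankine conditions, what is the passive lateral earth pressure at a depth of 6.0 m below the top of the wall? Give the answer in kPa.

K_p = (1 + sin φ)/(1 − sin φ) = 2.952.
σ_h = K_p γ z = 2.952 × 17.8 × 6.0 = 315.3 kPa.

315 kPa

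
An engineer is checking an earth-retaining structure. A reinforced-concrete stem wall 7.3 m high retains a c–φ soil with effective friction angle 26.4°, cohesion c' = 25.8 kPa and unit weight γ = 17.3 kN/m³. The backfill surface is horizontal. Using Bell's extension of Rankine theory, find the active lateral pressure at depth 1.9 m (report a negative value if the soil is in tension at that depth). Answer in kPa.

-19.4 kPa

K_a = (1 − sin φ)/(1 + sin φ) = 0.3844.
σ_a = K_a γ z − 2c√K_a = 0.3844×17.3×1.9 − 2×25.8×0.6200 = -19.36 kPa.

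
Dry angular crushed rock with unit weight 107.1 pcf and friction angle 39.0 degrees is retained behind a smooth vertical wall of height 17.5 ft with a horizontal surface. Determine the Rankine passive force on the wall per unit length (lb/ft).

K_p = tan²(45° + φ/2) = 4.395.
P_p = ½ K_p γ H² = 0.5 × 4.395 × 107.1 × 17.5² = 72080 lb/ft.

72100 lb/ft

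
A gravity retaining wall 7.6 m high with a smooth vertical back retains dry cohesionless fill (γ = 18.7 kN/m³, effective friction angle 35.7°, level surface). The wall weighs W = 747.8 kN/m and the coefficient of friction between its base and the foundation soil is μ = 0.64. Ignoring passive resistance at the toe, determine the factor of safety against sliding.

3.37

K_a = tan²(45° − 35.7°/2) = 0.2630.
P_a = ½K_aγH² = 0.5×0.2630×18.7×7.6² = 142.0 kN/m, acting at H/3 = 2.533 m above the base.
FS_sliding = μW / P_a = 0.64×747.8 / 142.0 = 3.370.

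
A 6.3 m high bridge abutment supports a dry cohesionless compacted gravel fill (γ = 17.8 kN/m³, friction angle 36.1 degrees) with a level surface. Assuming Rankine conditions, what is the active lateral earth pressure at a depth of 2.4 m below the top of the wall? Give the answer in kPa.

K_a = (1 − sin φ)/(1 + sin φ) = 0.2585.
σ_h = K_a γ z = 0.2585 × 17.8 × 2.4 = 11.04 kPa.

11.0 kPa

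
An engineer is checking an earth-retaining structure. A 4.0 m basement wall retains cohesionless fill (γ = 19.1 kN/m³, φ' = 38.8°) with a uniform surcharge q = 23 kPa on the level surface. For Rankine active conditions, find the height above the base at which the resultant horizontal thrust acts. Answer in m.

K_a = 0.2296.
Triangular part P₁ = ½K_aγH² = 35.08 at H/3 = 1.333 m; rectangular part P₂ = K_a q H = 21.12 at H/2 = 2.000 m.
ȳ = (P₁·1.333 + P₂·2.000)/(P₁+P₂) = 1.584 m.

1.58 m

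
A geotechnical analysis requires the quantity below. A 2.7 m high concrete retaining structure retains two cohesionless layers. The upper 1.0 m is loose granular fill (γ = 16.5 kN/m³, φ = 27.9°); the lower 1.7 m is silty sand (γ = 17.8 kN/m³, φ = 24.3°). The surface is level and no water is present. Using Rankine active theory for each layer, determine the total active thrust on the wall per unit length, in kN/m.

25.4 kN/m

K_a1 = tan²(45°−27.9°/2) = 0.3625; K_a2 = tan²(45°−24.3°/2) = 0.4169.
Layer 1: σ at base = K_a1 γ₁ h₁ = 5.981 kPa; P₁ = ½×5.981×1.0 = 2.990.
Layer 2: σ_v at top = γ₁h₁ = 16.50; σ_h top = K_a2×16.50 = 6.879; σ_h base = K_a2×(16.50+17.8×1.7) = 19.50.
P₂ = ½(6.879+19.50)×1.7 = 22.42. Total P_a = 2.990+22.42 = 25.41 kN/m.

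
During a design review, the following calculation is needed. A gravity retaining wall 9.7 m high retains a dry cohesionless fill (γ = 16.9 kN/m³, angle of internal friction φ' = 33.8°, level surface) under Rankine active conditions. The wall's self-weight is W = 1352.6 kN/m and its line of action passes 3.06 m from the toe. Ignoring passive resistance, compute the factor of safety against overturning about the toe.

K_a = tan²(45° − 33.8°/2) = 0.2851.
P_a = ½K_aγH² = 0.5×0.2851×16.9×9.7² = 226.7 kN/m, acting at H/3 = 3.233 m above the base.
Overturning moment M_o = P_a × H/3 = 226.7 × 3.233 = 732.9.
Resisting moment M_r = W × 3.06 = 1352.6 × 3.06 = 4139.
FS_overturning = M_r/M_o = 4139/732.9 = 5.647.

5.65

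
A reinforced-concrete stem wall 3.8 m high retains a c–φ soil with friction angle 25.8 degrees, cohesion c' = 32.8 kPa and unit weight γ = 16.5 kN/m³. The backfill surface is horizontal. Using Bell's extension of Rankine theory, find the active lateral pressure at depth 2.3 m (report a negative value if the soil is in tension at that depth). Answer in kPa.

-26.2 kPa

K_a = (1 − sin φ)/(1 + sin φ) = 0.3935.
σ_a = K_a γ z − 2c√K_a = 0.3935×16.5×2.3 − 2×32.8×0.6273 = -26.22 kPa.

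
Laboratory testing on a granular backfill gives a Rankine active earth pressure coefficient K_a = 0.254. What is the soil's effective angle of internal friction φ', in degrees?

K_a = tan²(45° − φ/2) ⇒ 45° − φ/2 = arctan(√0.254) = 26.75°.
φ = 2(45° − 26.75°) = 36.51°.

36.5°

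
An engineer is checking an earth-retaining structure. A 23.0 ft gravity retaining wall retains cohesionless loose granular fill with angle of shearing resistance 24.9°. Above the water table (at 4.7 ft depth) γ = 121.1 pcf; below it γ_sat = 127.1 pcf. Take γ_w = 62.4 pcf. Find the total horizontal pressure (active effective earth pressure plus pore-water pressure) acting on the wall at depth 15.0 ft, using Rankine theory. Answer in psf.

1150 psf

K_a = (1 − sin φ)/(1 + sin φ) = 0.4074.
γ' = 127.1 − 62.4 = 64.70 pcf.
Effective vertical stress at 15.0 ft: σ'_v = 121.1×4.7 + 64.70×10.3 = 1236 psf.
σ'_h = K_a σ'_v = 0.4074 × 1236 = 503.4 psf; u = γ_w × 10.3 = 642.7 psf.
Total σ_h = 503.4 + 642.7 = 1146 psf.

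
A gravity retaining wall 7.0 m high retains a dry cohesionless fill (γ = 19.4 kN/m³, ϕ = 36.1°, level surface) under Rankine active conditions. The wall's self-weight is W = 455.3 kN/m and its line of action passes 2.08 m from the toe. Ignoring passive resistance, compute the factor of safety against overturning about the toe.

3.30

K_a = tan²(45° − 36.1°/2) = 0.2585.
P_a = ½K_aγH² = 0.5×0.2585×19.4×7.0² = 122.9 kN/m, acting at H/3 = 2.333 m above the base.
Overturning moment M_o = P_a × H/3 = 122.9 × 2.333 = 286.7.
Resisting moment M_r = W × 2.08 = 455.3 × 2.08 = 947.0.
FS_overturning = M_r/M_o = 947.0/286.7 = 3.303.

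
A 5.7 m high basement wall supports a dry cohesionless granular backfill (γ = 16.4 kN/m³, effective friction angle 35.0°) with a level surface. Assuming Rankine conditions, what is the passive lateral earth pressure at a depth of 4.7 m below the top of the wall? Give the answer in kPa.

K_p = (1 + sin φ)/(1 − sin φ) = 3.690.
σ_h = K_p γ z = 3.690 × 16.4 × 4.7 = 284.4 kPa.

284 kPa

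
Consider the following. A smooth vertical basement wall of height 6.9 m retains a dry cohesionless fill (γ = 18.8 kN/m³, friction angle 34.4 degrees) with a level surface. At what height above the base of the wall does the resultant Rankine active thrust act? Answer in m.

K_a = 0.2780.
The pressure distribution is triangular, so the resultant acts at H/3 above the base = 6.9/3 = 2.300 m.

2.30 m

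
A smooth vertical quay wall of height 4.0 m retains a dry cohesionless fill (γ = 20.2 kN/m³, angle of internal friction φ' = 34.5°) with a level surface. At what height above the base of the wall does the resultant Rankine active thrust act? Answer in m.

K_a = 0.2768.
The pressure distribution is triangular, so the resultant acts at H/3 above the base = 4.0/3 = 1.333 m.

1.33 m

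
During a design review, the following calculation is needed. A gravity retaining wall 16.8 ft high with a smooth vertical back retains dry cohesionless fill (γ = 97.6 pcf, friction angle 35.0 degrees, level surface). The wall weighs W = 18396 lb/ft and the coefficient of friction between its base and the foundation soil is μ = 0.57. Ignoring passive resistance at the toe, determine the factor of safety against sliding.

2.81

K_a = tan²(45° − 35.0°/2) = 0.2710.
P_a = ½K_aγH² = 0.5×0.2710×97.6×16.8² = 3732 lb/ft, acting at H/3 = 5.600 ft above the base.
FS_sliding = μW / P_a = 0.57×18396 / 3732 = 2.809.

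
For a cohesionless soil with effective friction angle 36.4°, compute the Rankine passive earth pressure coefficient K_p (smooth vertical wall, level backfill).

K_p = (1 + sin φ)/(1 − sin φ) = tan²(45° + 36.4°/2) = 3.919.

3.92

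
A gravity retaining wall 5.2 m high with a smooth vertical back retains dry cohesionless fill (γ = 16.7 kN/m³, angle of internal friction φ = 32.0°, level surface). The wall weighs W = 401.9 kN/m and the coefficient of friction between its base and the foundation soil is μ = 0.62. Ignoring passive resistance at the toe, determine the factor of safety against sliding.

3.59

K_a = tan²(45° − 32.0°/2) = 0.3073.
P_a = ½K_aγH² = 0.5×0.3073×16.7×5.2² = 69.37 kN/m, acting at H/3 = 1.733 m above the base.
FS_sliding = μW / P_a = 0.62×401.9 / 69.37 = 3.592.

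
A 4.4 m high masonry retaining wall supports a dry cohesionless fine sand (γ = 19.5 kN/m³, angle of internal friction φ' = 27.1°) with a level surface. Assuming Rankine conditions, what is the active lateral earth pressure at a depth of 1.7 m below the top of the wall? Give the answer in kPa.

12.4 kPa

K_a = (1 − sin φ)/(1 + sin φ) = 0.3741.
σ_h = K_a γ z = 0.3741 × 19.5 × 1.7 = 12.40 kPa.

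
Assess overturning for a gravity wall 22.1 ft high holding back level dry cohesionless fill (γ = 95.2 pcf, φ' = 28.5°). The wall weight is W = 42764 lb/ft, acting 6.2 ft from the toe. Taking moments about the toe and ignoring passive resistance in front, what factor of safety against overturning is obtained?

K_a = tan²(45° − 28.5°/2) = 0.3540.
P_a = ½K_aγH² = 0.5×0.3540×95.2×22.1² = 8229 lb/ft, acting at H/3 = 7.367 ft above the base.
Overturning moment M_o = P_a × H/3 = 8229 × 7.367 = 60620.
Resisting moment M_r = W × 6.2 = 42764 × 6.2 = 265100.
FS_overturning = M_r/M_o = 265100/60620 = 4.374.

4.37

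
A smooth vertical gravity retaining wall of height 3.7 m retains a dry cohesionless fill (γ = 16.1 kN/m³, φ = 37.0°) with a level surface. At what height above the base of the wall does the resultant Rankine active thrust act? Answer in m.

K_a = 0.2486.
The pressure distribution is triangular, so the resultant acts at H/3 above the base = 3.7/3 = 1.233 m.

1.23 m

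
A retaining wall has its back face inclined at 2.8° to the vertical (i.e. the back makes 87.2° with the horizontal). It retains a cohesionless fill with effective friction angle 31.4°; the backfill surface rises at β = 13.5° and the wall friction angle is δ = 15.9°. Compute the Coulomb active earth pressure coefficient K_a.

K_a = sin²(α+φ) / [sin²α · sin(α−δ) · (1 + √{sin(φ+δ)sin(φ−β) / (sin(α−δ)sin(α+β))})²].
With α = 87.2°, φ = 31.4°, δ = 15.9°, β = 13.5°: K_a = 0.3661.

0.366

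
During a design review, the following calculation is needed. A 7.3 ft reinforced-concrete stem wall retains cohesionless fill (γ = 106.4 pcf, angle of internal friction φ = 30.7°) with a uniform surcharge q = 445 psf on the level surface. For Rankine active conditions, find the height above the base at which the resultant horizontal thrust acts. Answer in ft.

K_a = 0.3240.
Triangular part P₁ = ½K_aγH² = 918.6 at H/3 = 2.433 ft; rectangular part P₂ = K_a q H = 1053 at H/2 = 3.650 ft.
ȳ = (P₁·2.433 + P₂·3.650)/(P₁+P₂) = 3.083 ft.

3.08 ft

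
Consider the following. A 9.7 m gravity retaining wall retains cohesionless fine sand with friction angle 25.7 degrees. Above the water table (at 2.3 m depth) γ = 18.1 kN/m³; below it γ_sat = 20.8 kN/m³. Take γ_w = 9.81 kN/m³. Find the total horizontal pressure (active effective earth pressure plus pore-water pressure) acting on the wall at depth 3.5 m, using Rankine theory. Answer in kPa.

33.4 kPa

K_a = (1 − sin φ)/(1 + sin φ) = 0.3950.
γ' = 20.8 − 9.81 = 10.99 kN/m³.
Effective vertical stress at 3.5 m: σ'_v = 18.1×2.3 + 10.99×1.20 = 54.82 kPa.
σ'_h = K_a σ'_v = 0.3950 × 54.82 = 21.65 kPa; u = γ_w × 1.20 = 11.77 kPa.
Total σ_h = 21.65 + 11.77 = 33.43 kPa.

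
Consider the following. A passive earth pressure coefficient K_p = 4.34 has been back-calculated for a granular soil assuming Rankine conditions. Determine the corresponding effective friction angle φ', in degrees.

K_p = (1+sin φ)/(1−sin φ) ⇒ sin φ = (K_p − 1)/(K_p + 1) = 0.6255.
φ = arcsin(0.6255) = 38.72°.

38.7°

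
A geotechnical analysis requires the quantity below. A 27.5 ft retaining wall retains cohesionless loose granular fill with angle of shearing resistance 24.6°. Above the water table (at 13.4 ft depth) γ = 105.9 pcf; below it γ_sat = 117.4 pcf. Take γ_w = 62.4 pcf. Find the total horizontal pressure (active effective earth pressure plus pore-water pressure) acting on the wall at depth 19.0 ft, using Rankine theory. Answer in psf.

K_a = (1 − sin φ)/(1 + sin φ) = 0.4121.
γ' = 117.4 − 62.4 = 55.00 pcf.
Effective vertical stress at 19.0 ft: σ'_v = 105.9×13.4 + 55.00×5.60 = 1727 psf.
σ'_h = K_a σ'_v = 0.4121 × 1727 = 711.8 psf; u = γ_w × 5.60 = 349.4 psf.
Total σ_h = 711.8 + 349.4 = 1061 psf.

1060 psf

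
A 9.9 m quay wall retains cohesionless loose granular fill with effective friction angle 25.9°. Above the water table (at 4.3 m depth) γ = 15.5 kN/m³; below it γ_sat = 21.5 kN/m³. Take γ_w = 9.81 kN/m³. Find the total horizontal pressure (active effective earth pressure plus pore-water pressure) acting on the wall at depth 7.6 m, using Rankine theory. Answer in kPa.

K_a = (1 − sin φ)/(1 + sin φ) = 0.3920.
γ' = 21.5 − 9.81 = 11.69 kN/m³.
Effective vertical stress at 7.6 m: σ'_v = 15.5×4.3 + 11.69×3.30 = 105.2 kPa.
σ'_h = K_a σ'_v = 0.3920 × 105.2 = 41.25 kPa; u = γ_w × 3.30 = 32.37 kPa.
Total σ_h = 41.25 + 32.37 = 73.62 kPa.

73.6 kPa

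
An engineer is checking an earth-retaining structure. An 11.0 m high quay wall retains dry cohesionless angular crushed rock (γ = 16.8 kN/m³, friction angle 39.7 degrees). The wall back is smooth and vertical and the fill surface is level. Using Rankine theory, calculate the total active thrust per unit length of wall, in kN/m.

K_a = tan²(45° − φ/2) = 0.2204.
P_a = ½ K_a γ H² = 0.5 × 0.2204 × 16.8 × 11.0² = 224.0 kN/m.

224 kN/m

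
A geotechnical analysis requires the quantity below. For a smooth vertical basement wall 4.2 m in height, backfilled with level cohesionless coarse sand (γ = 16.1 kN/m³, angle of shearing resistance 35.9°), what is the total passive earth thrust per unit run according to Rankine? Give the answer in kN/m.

545 kN/m

K_p = tan²(45° + φ/2) = 3.835.
P_p = ½ K_p γ H² = 0.5 × 3.835 × 16.1 × 4.2² = 544.6 kN/m.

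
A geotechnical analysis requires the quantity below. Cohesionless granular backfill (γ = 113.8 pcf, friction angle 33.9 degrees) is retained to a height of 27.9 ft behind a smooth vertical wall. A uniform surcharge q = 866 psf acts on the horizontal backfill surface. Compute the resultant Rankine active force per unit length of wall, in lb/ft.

19400 lb/ft

K_a = tan²(45° − φ/2) = 0.2839.
Soil triangle: ½ K_a γ H² = 0.5×0.2839×113.8×27.9² = 12570 lb/ft.
Surcharge rectangle: K_a q H = 0.2839×866×27.9 = 6860 lb/ft.
Total = 12570 + 6860 = 19430 lb/ft.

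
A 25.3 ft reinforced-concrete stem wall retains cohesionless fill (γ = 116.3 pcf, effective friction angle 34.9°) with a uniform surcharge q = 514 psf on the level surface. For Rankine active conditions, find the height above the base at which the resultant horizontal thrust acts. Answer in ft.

9.53 ft

K_a = 0.2721.
Triangular part P₁ = ½K_aγH² = 10130 at H/3 = 8.433 ft; rectangular part P₂ = K_a q H = 3539 at H/2 = 12.65 ft.
ȳ = (P₁·8.433 + P₂·12.65)/(P₁+P₂) = 9.525 ft.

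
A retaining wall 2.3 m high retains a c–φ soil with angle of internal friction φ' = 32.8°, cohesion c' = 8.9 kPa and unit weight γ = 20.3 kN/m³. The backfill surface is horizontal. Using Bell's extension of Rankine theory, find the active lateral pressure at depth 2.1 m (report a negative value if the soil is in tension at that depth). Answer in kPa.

2.97 kPa

K_a = (1 − sin φ)/(1 + sin φ) = 0.2973.
σ_a = K_a γ z − 2c√K_a = 0.2973×20.3×2.1 − 2×8.9×0.5452 = 2.967 kPa.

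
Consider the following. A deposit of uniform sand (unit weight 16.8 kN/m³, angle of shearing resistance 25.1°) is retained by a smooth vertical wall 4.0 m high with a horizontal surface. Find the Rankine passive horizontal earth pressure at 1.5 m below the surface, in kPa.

62.3 kPa

K_p = (1 + sin φ)/(1 − sin φ) = 2.473.
σ_h = K_p γ z = 2.473 × 16.8 × 1.5 = 62.33 kPa.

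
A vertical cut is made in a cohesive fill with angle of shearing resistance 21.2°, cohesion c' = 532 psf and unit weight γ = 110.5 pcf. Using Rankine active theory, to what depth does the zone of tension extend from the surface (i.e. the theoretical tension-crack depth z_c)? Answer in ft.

K_a = tan²(45° − 21.2°/2) = 0.4688; √K_a = 0.6847.
The active pressure is zero where K_a γ z = 2c√K_a, so z_c = 2c/(γ√K_a) = 2×532/(110.5×0.6847) = 14.06 ft.

14.1 ft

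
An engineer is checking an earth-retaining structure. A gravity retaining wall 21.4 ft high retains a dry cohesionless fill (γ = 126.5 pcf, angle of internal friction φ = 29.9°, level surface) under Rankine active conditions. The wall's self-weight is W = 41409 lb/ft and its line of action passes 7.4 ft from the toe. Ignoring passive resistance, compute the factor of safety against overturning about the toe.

K_a = tan²(45° − 29.9°/2) = 0.3347.
P_a = ½K_aγH² = 0.5×0.3347×126.5×21.4² = 9694 lb/ft, acting at H/3 = 7.133 ft above the base.
Overturning moment M_o = P_a × H/3 = 9694 × 7.133 = 69150.
Resisting moment M_r = W × 7.4 = 41409 × 7.4 = 306400.
FS_overturning = M_r/M_o = 306400/69150 = 4.431.

4.43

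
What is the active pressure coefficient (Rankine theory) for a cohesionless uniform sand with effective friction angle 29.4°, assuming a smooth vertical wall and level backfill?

K_a = tan²(45° − φ/2) = tan²(30.30°) = 0.3415.

0.341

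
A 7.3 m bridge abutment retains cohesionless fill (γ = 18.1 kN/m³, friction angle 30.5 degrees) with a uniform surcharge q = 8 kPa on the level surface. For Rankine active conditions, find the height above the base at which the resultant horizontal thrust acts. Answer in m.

K_a = 0.3267.
Triangular part P₁ = ½K_aγH² = 157.5 at H/3 = 2.433 m; rectangular part P₂ = K_a q H = 19.08 at H/2 = 3.650 m.
ȳ = (P₁·2.433 + P₂·3.650)/(P₁+P₂) = 2.565 m.

2.56 m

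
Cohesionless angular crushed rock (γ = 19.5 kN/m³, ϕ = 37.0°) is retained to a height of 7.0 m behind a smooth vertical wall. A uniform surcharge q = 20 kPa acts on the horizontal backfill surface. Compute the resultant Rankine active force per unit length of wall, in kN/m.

K_a = tan²(45° − φ/2) = 0.2486.
Soil triangle: ½ K_a γ H² = 0.5×0.2486×19.5×7.0² = 118.8 kN/m.
Surcharge rectangle: K_a q H = 0.2486×20×7.0 = 34.80 kN/m.
Total = 118.8 + 34.80 = 153.6 kN/m.

154 kN/m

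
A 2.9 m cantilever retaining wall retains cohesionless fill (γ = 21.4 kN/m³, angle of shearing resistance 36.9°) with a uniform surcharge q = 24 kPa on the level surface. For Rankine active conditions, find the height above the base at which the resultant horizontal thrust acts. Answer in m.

K_a = 0.2497.
Triangular part P₁ = ½K_aγH² = 22.47 at H/3 = 0.9667 m; rectangular part P₂ = K_a q H = 17.38 at H/2 = 1.450 m.
ȳ = (P₁·0.9667 + P₂·1.450)/(P₁+P₂) = 1.177 m.

1.18 m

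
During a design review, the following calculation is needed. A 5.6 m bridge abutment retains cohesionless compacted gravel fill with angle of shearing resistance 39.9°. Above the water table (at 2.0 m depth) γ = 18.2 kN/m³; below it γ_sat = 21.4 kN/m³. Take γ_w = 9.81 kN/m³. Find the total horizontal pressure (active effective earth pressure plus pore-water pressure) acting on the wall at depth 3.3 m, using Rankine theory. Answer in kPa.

24.0 kPa

K_a = (1 − sin φ)/(1 + sin φ) = 0.2184.
γ' = 21.4 − 9.81 = 11.59 kN/m³.
Effective vertical stress at 3.3 m: σ'_v = 18.2×2.0 + 11.59×1.30 = 51.47 kPa.
σ'_h = K_a σ'_v = 0.2184 × 51.47 = 11.24 kPa; u = γ_w × 1.30 = 12.75 kPa.
Total σ_h = 11.24 + 12.75 = 24.00 kPa.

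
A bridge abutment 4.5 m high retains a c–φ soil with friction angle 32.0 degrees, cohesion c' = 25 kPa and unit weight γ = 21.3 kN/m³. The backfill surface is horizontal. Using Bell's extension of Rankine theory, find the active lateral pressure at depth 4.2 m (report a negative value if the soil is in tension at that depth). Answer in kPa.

K_a = (1 − sin φ)/(1 + sin φ) = 0.3073.
σ_a = K_a γ z − 2c√K_a = 0.3073×21.3×4.2 − 2×25×0.5543 = -0.2281 kPa.

-0.228 kPa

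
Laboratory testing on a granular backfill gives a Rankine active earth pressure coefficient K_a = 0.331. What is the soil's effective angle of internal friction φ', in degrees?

30.2°

K_a = tan²(45° − φ/2) ⇒ 45° − φ/2 = arctan(√0.331) = 29.91°.
φ = 2(45° − 29.91°) = 30.17°.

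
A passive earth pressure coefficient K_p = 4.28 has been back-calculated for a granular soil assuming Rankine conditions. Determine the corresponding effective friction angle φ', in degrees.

38.4°

K_p = (1+sin φ)/(1−sin φ) ⇒ sin φ = (K_p − 1)/(K_p + 1) = 0.6212.
φ = arcsin(0.6212) = 38.40°.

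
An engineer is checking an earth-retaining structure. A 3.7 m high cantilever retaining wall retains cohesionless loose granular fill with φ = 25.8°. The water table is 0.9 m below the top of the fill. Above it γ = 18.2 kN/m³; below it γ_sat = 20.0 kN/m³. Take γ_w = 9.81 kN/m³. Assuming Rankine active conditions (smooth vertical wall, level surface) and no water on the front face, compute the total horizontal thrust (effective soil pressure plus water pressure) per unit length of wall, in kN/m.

K_a = tan²(45° − φ/2) = 0.3935.
γ' = 20.0 − 9.81 = 10.19 kN/m³. Depth below WT = 2.8 m.
σ'_h at WT = K_a γ d_w = 6.446 kPa; at base = 6.446 + K_a γ' × 2.8 = 17.67 kPa.
P₁ (0–0.9 m) = ½×6.446×0.9 = 2.901. P₂ (0.9–3.7 m) = ½(6.446+17.67)×2.8 = 33.77.
P_w = ½ γ_w h₂² = 0.5×9.81×2.8² = 38.46. Total = 2.901+33.77+38.46 = 75.12 kN/m.

75.1 kN/m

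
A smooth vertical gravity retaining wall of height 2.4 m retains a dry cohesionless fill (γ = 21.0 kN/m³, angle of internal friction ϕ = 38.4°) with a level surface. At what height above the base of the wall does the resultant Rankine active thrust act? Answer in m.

K_a = 0.2337.
The pressure distribution is triangular, so the resultant acts at H/3 above the base = 2.4/3 = 0.8000 m.

0.800 m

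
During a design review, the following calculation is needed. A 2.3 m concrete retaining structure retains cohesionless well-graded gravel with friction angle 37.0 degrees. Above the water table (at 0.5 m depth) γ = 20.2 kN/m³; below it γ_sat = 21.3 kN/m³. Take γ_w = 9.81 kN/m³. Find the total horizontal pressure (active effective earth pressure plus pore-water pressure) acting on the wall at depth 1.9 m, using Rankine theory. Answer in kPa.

20.2 kPa

K_a = (1 − sin φ)/(1 + sin φ) = 0.2486.
γ' = 21.3 − 9.81 = 11.49 kN/m³.
Effective vertical stress at 1.9 m: σ'_v = 20.2×0.5 + 11.49×1.40 = 26.19 kPa.
σ'_h = K_a σ'_v = 0.2486 × 26.19 = 6.509 kPa; u = γ_w × 1.40 = 13.73 kPa.
Total σ_h = 6.509 + 13.73 = 20.24 kPa.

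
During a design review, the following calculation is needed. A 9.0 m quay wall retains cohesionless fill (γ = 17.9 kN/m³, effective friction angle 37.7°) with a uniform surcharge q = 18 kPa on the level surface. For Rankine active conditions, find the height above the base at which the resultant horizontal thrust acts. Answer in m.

3.27 m

K_a = 0.2411.
Triangular part P₁ = ½K_aγH² = 174.8 at H/3 = 3.000 m; rectangular part P₂ = K_a q H = 39.05 at H/2 = 4.500 m.
ȳ = (P₁·3.000 + P₂·4.500)/(P₁+P₂) = 3.274 m.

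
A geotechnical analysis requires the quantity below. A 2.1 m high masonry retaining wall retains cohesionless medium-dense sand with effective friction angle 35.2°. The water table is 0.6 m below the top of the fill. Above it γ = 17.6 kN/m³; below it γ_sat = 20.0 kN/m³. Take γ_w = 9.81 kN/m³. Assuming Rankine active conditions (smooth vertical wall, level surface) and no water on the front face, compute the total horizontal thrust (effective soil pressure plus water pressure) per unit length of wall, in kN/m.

K_a = tan²(45° − φ/2) = 0.2687.
γ' = 20.0 − 9.81 = 10.19 kN/m³. Depth below WT = 1.5 m.
σ'_h at WT = K_a γ d_w = 2.837 kPa; at base = 2.837 + K_a γ' × 1.5 = 6.944 kPa.
P₁ (0–0.6 m) = ½×2.837×0.6 = 0.8512. P₂ (0.6–2.1 m) = ½(2.837+6.944)×1.5 = 7.336.
P_w = ½ γ_w h₂² = 0.5×9.81×1.5² = 11.04. Total = 0.8512+7.336+11.04 = 19.22 kN/m.

19.2 kN/m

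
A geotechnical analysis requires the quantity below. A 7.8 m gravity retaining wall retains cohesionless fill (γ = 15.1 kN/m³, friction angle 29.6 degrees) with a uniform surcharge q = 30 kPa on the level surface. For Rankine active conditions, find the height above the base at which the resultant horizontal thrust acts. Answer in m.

3.04 m

K_a = 0.3387.
Triangular part P₁ = ½K_aγH² = 155.6 at H/3 = 2.600 m; rectangular part P₂ = K_a q H = 79.27 at H/2 = 3.900 m.
ȳ = (P₁·2.600 + P₂·3.900)/(P₁+P₂) = 3.039 m.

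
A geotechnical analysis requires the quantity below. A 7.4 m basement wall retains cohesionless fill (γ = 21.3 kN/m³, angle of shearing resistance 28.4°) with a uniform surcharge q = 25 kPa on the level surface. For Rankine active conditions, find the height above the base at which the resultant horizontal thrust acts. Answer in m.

2.76 m

K_a = 0.3554.
Triangular part P₁ = ½K_aγH² = 207.2 at H/3 = 2.467 m; rectangular part P₂ = K_a q H = 65.74 at H/2 = 3.700 m.
ȳ = (P₁·2.467 + P₂·3.700)/(P₁+P₂) = 2.764 m.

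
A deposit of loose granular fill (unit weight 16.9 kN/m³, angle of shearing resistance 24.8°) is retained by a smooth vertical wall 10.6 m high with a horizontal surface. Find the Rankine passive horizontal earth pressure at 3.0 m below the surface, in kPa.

K_p = (1 + sin φ)/(1 − sin φ) = 2.445.
σ_h = K_p γ z = 2.445 × 16.9 × 3.0 = 124.0 kPa.

124 kPa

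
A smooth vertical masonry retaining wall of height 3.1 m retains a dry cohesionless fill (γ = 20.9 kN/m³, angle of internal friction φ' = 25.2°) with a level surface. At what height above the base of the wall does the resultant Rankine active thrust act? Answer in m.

K_a = 0.4027.
The pressure distribution is triangular, so the resultant acts at H/3 above the base = 3.1/3 = 1.033 m.

1.03 m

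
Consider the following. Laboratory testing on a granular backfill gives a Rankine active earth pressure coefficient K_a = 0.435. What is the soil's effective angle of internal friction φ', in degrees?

K_a = tan²(45° − φ/2) ⇒ 45° − φ/2 = arctan(√0.435) = 33.41°.
φ = 2(45° − 33.41°) = 23.19°.

23.2°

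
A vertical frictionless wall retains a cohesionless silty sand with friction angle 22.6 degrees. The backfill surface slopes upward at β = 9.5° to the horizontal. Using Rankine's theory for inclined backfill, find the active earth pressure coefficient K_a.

K_a = cos β · (cos β − √(cos²β − cos²φ)) / (cos β + √(cos²β − cos²φ)).
cos β = 0.9863, cos φ = 0.9232, √(cos²β − cos²φ) = 0.3470.
K_a = 0.9863 × (0.9863 − 0.3470)/(0.9863 + 0.3470) = 0.4729.

0.473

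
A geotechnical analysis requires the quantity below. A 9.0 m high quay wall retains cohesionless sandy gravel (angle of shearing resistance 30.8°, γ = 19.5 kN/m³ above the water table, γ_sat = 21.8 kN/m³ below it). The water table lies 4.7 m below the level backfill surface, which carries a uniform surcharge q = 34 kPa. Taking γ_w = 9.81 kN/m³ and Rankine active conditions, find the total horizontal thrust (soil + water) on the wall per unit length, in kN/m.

422 kN/m

K_a = tan²(45° − φ/2) = 0.3227.
γ' = 21.8 − 9.81 = 11.99 kN/m³. h₂ = H − d_w = 4.3 m.
σ'_h: at surface K_a·q = 10.97; at WT K_a(q+γd_w) = 40.55; at base K_a(q+γd_w+γ'h₂) = 57.19 kPa.
P₁ = ½(10.97+40.55)×4.7 = 121.1; P₂ = ½(40.55+57.19)×4.3 = 210.1; P_w = ½γ_w h₂² = 90.69.
Total = 121.1+210.1+90.69 = 421.9 kN/m.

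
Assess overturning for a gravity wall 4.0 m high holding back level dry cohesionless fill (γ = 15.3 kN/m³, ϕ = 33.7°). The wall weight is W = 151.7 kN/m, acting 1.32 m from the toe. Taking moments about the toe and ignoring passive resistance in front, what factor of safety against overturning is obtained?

K_a = tan²(45° − 33.7°/2) = 0.2863.
P_a = ½K_aγH² = 0.5×0.2863×15.3×4.0² = 35.04 kN/m, acting at H/3 = 1.333 m above the base.
Overturning moment M_o = P_a × H/3 = 35.04 × 1.333 = 46.72.
Resisting moment M_r = W × 1.32 = 151.7 × 1.32 = 200.2.
FS_overturning = M_r/M_o = 200.2/46.72 = 4.286.

4.29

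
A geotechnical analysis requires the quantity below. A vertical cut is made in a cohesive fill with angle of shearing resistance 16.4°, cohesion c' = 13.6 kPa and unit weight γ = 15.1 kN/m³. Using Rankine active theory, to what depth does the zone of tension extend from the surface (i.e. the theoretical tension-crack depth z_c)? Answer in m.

K_a = tan²(45° − 16.4°/2) = 0.5596; √K_a = 0.7481.
The active pressure is zero where K_a γ z = 2c√K_a, so z_c = 2c/(γ√K_a) = 2×13.6/(15.1×0.7481) = 2.408 m.

2.41 m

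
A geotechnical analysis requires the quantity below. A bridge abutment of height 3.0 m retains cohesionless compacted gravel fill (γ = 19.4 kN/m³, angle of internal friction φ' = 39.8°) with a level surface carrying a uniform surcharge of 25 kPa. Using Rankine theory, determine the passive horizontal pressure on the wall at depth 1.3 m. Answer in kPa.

K_p = (1 + sin φ)/(1 − sin φ) = 4.557.
σ_v = γz + q = 19.4 × 1.3 + 25 = 50.22 kPa.
σ_h = K_p σ_v = 4.557 × 50.22 = 228.9 kPa.

229 kPa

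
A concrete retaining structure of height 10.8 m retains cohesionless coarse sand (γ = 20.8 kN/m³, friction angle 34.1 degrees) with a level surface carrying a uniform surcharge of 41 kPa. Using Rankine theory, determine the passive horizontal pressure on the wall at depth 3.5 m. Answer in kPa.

404 kPa

K_p = (1 + sin φ)/(1 − sin φ) = 3.552.
σ_v = γz + q = 20.8 × 3.5 + 41 = 113.8 kPa.
σ_h = K_p σ_v = 3.552 × 113.8 = 404.2 kPa.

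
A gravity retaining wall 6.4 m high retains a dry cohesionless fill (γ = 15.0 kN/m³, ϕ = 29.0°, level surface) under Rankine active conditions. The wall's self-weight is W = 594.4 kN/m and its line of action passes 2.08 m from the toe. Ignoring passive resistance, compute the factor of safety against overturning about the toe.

5.44

K_a = tan²(45° − 29.0°/2) = 0.3470.
P_a = ½K_aγH² = 0.5×0.3470×15.0×6.4² = 106.6 kN/m, acting at H/3 = 2.133 m above the base.
Overturning moment M_o = P_a × H/3 = 106.6 × 2.133 = 227.4.
Resisting moment M_r = W × 2.08 = 594.4 × 2.08 = 1236.
FS_overturning = M_r/M_o = 1236/227.4 = 5.437.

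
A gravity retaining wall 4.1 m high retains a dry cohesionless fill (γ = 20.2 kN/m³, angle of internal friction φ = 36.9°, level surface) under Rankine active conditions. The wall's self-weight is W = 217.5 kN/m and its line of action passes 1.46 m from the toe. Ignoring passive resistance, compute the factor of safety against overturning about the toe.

5.48

K_a = tan²(45° − 36.9°/2) = 0.2497.
P_a = ½K_aγH² = 0.5×0.2497×20.2×4.1² = 42.39 kN/m, acting at H/3 = 1.367 m above the base.
Overturning moment M_o = P_a × H/3 = 42.39 × 1.367 = 57.93.
Resisting moment M_r = W × 1.46 = 217.5 × 1.46 = 317.6.
FS_overturning = M_r/M_o = 317.6/57.93 = 5.481.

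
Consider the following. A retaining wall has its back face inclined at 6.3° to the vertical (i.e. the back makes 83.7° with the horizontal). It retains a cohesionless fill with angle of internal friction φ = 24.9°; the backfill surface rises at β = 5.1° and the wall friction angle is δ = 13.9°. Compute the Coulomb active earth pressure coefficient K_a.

K_a = sin²(α+φ) / [sin²α · sin(α−δ) · (1 + √{sin(φ+δ)sin(φ−β) / (sin(α−δ)sin(α+β))})²].
With α = 83.7°, φ = 24.9°, δ = 13.9°, β = 5.1°: K_a = 0.4449.

0.445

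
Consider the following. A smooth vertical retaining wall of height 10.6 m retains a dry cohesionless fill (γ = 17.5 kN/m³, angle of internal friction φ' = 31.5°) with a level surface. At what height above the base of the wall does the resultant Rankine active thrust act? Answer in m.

3.53 m

K_a = 0.3136.
The pressure distribution is triangular, so the resultant acts at H/3 above the base = 10.6/3 = 3.533 m.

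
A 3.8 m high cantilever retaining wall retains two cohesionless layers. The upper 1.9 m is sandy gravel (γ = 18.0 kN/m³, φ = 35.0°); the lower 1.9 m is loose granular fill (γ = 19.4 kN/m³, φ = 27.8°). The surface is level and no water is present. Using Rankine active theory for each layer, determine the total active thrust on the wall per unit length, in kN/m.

45.2 kN/m

K_a1 = tan²(45°−35.0°/2) = 0.2710; K_a2 = tan²(45°−27.8°/2) = 0.3639.
Layer 1: σ at base = K_a1 γ₁ h₁ = 9.268 kPa; P₁ = ½×9.268×1.9 = 8.804.
Layer 2: σ_v at top = γ₁h₁ = 34.20; σ_h top = K_a2×34.20 = 12.45; σ_h base = K_a2×(34.20+19.4×1.9) = 25.86.
P₂ = ½(12.45+25.86)×1.9 = 36.39. Total P_a = 8.804+36.39 = 45.19 kN/m.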